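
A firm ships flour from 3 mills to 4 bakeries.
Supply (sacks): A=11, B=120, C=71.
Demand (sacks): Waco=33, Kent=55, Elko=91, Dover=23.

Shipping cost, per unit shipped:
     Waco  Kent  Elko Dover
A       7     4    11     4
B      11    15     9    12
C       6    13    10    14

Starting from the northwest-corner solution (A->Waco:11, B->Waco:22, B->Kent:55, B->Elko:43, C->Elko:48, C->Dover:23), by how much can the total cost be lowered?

Current plan cost = 11·7 + 22·11 + 55·15 + 43·9 + 48·10 + 23·14 = 2333.
Optimal plan:
  A to Kent: 11 × 4 = 44
  B to Kent: 6 × 15 = 90
  B to Elko: 91 × 9 = 819
  B to Dover: 23 × 12 = 276
  C to Waco: 33 × 6 = 198
  C to Kent: 38 × 13 = 494
Optimal cost = 1921.
Saving = 2333 − 1921 = 412.

412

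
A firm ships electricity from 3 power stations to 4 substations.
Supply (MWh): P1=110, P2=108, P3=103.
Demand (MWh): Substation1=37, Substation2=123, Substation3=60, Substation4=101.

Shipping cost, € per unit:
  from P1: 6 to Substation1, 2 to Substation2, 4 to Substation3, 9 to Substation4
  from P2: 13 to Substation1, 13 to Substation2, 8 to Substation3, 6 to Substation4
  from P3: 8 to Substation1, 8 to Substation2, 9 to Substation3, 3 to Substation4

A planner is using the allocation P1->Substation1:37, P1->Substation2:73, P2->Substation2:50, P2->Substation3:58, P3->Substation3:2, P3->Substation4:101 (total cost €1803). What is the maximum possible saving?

256

Current plan cost = 37·6 + 73·2 + 50·13 + 58·8 + 2·9 + 101·3 = €1803.
Optimal plan:
  P1→Substation2: 110 × €2 = €220
  P2→Substation3: 60 × €8 = €480
  P2→Substation4: 48 × €6 = €288
  P3→Substation1: 37 × €8 = €296
  P3→Substation2: 13 × €8 = €104
  P3→Substation4: 53 × €3 = €159
Optimal cost = €1547.
Saving = 1803 − 1547 = €256.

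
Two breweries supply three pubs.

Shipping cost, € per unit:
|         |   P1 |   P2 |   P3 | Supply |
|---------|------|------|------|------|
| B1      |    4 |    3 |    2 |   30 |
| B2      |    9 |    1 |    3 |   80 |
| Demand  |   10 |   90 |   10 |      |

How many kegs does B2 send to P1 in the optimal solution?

The minimum-cost plan:
  B1→P1: 10 × €4 = €40
  B1→P2: 10 × €3 = €30
  B1→P3: 10 × €2 = €20
  B2→P2: 80 × €1 = €80
Total cost = €170.
The route B2→P1 is not used.

0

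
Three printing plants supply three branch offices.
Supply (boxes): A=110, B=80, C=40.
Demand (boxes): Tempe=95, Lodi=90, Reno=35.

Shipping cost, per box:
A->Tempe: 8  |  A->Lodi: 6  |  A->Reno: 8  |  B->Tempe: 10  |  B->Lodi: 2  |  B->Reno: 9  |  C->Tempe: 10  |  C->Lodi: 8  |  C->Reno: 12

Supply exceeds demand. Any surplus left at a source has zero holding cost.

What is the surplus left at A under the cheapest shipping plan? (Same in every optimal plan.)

An optimal plan:
  A to Tempe: 65 × 8 = 520
  A to Lodi: 10 × 6 = 60
  A to Reno: 35 × 8 = 280
  B to Lodi: 80 × 2 = 160
  C to Tempe: 30 × 10 = 300
Total cost = 1320.
A ships 110 of its 110, leaving 0.

0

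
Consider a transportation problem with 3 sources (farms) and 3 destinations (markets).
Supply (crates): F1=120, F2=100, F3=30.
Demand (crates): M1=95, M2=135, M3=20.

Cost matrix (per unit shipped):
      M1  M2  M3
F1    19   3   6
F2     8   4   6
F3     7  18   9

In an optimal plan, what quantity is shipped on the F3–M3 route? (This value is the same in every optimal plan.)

0

Optimal shipments:
  F1 to M2: 120 × 3 = 360
  F2 to M1: 65 × 8 = 520
  F2 to M2: 15 × 4 = 60
  F2 to M3: 20 × 6 = 120
  F3 to M1: 30 × 7 = 210
Total cost = 1270.
The route F3→M3 is not used.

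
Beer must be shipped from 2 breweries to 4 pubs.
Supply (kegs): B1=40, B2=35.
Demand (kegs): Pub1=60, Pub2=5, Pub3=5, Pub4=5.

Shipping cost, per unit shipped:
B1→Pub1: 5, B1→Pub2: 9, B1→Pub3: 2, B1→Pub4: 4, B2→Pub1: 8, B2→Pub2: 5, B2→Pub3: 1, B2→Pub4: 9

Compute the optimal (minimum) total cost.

425

An optimal shipping plan:
  B1–Pub1: 35 kegs
  B1–Pub4: 5 kegs
  B2–Pub1: 25 kegs
  B2–Pub2: 5 kegs
  B2–Pub3: 5 kegs
Total cost = 425.
(Supply check: B1 ships 40; B2 ships 35.)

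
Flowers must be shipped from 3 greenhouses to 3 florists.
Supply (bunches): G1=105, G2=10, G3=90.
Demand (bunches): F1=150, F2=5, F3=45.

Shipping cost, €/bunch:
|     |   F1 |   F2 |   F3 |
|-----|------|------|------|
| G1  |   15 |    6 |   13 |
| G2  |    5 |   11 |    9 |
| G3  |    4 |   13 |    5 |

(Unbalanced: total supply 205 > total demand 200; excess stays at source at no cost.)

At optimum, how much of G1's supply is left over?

Minimum-cost shipments:
  G1–F1: 50 × €15 = €750
  G1–F2: 5 × €6 = €30
  G1–F3: 45 × €13 = €585
  G2–F1: 10 × €5 = €50
  G3–F1: 90 × €4 = €360
Total cost = €1775.
G1 ships 100 of its 105, leaving 5.

5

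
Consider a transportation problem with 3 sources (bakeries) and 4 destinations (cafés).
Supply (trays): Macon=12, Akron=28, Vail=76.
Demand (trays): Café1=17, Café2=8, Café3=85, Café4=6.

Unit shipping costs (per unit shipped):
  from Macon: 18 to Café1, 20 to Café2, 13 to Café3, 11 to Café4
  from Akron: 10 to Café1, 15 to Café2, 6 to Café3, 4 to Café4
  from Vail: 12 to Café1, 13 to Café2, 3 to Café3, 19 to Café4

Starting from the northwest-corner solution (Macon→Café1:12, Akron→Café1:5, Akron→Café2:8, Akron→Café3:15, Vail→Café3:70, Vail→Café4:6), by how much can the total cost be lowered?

136

Current plan cost = 12·18 + 5·10 + 8·15 + 15·6 + 70·3 + 6·19 = 800.
Optimal plan:
  Macon–Café2: 8 × 20 = 160
  Macon–Café4: 4 × 11 = 44
  Akron–Café1: 17 × 10 = 170
  Akron–Café3: 9 × 6 = 54
  Akron–Café4: 2 × 4 = 8
  Vail–Café3: 76 × 3 = 228
Optimal cost = 664.
Saving = 800 − 664 = 136.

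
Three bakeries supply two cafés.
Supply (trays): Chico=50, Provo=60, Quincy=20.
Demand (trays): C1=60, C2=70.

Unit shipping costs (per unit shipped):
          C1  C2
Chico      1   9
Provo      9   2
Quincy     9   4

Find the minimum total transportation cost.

300

Optimal allocation:
  Chico–C1: 50 × 1 = 50
  Provo–C2: 60 × 2 = 120
  Quincy–C1: 10 × 9 = 90
  Quincy–C2: 10 × 4 = 40
Total = 50 + 120 + 90 + 40 = 300.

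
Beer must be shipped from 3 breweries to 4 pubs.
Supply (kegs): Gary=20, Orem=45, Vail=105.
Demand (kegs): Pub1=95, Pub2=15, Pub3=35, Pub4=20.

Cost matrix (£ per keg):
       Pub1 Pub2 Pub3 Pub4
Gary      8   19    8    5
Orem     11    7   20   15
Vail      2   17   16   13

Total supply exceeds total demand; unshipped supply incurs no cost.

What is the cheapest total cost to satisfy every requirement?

1015

A cheapest plan:
  Gary to Pub3: 20 × £8 = £160
  Orem to Pub2: 15 × £7 = £105
  Orem to Pub3: 5 × £20 = £100
  Orem to Pub4: 20 × £15 = £300
  Vail to Pub1: 95 × £2 = £190
  Vail to Pub3: 10 × £16 = £160
Total = 160 + 105 + 100 + 300 + 190 + 160 = £1015.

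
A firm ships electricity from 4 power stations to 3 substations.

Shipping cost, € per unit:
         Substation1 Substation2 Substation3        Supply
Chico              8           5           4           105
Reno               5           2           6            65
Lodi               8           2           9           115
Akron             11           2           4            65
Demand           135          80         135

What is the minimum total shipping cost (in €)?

1585

An optimal shipping plan:
  Chico->Substation3: 105 × €4 = €420
  Reno->Substation1: 65 × €5 = €325
  Lodi->Substation1: 70 × €8 = €560
  Lodi->Substation2: 45 × €2 = €90
  Akron->Substation2: 35 × €2 = €70
  Akron->Substation3: 30 × €4 = €120
Total = 420 + 325 + 560 + 90 + 70 + 120 = €1585.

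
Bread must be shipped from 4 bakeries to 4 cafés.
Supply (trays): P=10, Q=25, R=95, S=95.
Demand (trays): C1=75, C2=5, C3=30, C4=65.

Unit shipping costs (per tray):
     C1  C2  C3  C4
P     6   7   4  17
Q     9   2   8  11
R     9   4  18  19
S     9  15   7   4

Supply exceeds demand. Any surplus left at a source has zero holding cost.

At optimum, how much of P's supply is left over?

0

An optimal plan:
  P to C3: 10 × 4 = 40
  Q to C1: 20 × 9 = 180
  Q to C2: 5 × 2 = 10
  R to C1: 45 × 9 = 405
  S to C1: 10 × 9 = 90
  S to C3: 20 × 7 = 140
  S to C4: 65 × 4 = 260
Total cost = 1125.
P ships 10 of its 10, leaving 0.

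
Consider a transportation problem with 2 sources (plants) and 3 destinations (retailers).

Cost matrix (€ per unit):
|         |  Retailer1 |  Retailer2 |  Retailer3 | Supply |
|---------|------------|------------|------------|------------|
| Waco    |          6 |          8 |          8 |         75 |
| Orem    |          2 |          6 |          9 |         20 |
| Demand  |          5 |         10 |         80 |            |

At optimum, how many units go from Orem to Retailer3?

5

Optimal shipments:
  Waco to Retailer3: 75 × €8 = €600
  Orem to Retailer1: 5 × €2 = €10
  Orem to Retailer2: 10 × €6 = €60
  Orem to Retailer3: 5 × €9 = €45
Total cost = €715.
So Orem→Retailer3 carries 5 units.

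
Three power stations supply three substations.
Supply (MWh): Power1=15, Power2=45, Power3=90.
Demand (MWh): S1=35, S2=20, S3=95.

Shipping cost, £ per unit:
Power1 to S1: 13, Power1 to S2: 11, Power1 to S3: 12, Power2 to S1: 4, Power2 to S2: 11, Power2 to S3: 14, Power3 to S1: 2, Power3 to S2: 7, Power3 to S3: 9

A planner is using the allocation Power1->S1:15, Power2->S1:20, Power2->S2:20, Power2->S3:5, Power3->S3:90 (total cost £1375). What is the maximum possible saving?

Current plan cost = 15·13 + 20·4 + 20·11 + 5·14 + 90·9 = £1375.
Optimal plan:
  Power1->S3: 15 × £12 = £180
  Power2->S1: 35 × £4 = £140
  Power2->S2: 10 × £11 = £110
  Power3->S2: 10 × £7 = £70
  Power3->S3: 80 × £9 = £720
Optimal cost = £1220.
Saving = 1375 − 1220 = £155.

155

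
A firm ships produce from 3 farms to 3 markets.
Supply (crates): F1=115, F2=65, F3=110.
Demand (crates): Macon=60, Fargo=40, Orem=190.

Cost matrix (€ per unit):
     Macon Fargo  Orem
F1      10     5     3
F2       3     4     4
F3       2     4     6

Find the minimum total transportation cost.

Optimal allocation:
  F1–Orem: 115 × €3 = €345
  F2–Orem: 65 × €4 = €260
  F3–Macon: 60 × €2 = €120
  F3–Fargo: 40 × €4 = €160
  F3–Orem: 10 × €6 = €60
Total = 345 + 260 + 120 + 160 + 60 = €945.

945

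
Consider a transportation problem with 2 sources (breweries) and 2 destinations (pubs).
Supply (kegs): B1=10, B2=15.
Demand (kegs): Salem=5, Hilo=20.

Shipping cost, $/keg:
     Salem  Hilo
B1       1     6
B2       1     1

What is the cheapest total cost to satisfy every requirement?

One minimum-cost allocation:
  B1->Salem: 5 × $1 = $5
  B1->Hilo: 5 × $6 = $30
  B2->Hilo: 15 × $1 = $15
Total = 5 + 30 + 15 = $50.

50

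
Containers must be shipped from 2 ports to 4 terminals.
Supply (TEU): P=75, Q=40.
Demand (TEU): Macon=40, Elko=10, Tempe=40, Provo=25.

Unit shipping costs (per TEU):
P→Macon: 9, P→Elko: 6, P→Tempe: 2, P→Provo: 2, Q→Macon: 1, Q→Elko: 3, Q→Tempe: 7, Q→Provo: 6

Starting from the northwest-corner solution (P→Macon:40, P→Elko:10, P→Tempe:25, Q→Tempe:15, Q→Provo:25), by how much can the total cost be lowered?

495

Current plan cost = 40·9 + 10·6 + 25·2 + 15·7 + 25·6 = 725.
Optimal plan:
  P to Elko: 10 × 6 = 60
  P to Tempe: 40 × 2 = 80
  P to Provo: 25 × 2 = 50
  Q to Macon: 40 × 1 = 40
Optimal cost = 230.
Saving = 725 − 230 = 495.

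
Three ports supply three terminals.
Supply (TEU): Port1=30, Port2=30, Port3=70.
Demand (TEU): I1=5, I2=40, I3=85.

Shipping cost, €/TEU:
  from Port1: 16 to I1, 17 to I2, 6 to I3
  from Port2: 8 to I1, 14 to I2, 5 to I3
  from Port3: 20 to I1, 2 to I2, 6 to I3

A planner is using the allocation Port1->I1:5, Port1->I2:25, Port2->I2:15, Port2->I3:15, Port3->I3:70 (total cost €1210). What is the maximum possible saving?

605

Current plan cost = 5·16 + 25·17 + 15·14 + 15·5 + 70·6 = €1210.
Optimal plan:
  Port1 to I3: 30 × €6 = €180
  Port2 to I1: 5 × €8 = €40
  Port2 to I3: 25 × €5 = €125
  Port3 to I2: 40 × €2 = €80
  Port3 to I3: 30 × €6 = €180
Optimal cost = €605.
Saving = 1210 − 605 = €605.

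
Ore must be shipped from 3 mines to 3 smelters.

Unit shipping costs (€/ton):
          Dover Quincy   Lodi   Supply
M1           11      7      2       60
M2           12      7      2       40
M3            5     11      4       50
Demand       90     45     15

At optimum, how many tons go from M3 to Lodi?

0

Solving gives:
  M1–Dover: 40 × €11 = €440
  M1–Quincy: 20 × €7 = €140
  M2–Quincy: 25 × €7 = €175
  M2–Lodi: 15 × €2 = €30
  M3–Dover: 50 × €5 = €250
Total cost = €1035.
The route M3→Lodi is not used.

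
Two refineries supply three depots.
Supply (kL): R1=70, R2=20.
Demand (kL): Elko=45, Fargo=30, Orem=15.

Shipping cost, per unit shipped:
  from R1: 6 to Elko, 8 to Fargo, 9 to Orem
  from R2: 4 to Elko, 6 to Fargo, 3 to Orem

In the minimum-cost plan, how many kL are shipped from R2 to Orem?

Solving gives:
  R1→Elko: 40 × 6 = 240
  R1→Fargo: 30 × 8 = 240
  R2→Elko: 5 × 4 = 20
  R2→Orem: 15 × 3 = 45
Total cost = 545.
So R2→Orem carries 15 kL.

15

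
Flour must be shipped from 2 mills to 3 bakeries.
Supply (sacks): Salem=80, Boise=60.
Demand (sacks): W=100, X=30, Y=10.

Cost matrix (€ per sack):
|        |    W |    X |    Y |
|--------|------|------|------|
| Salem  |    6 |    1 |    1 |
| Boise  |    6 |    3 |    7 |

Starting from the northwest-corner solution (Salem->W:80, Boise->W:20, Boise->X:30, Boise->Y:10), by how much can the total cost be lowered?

Current plan cost = 80·6 + 20·6 + 30·3 + 10·7 = €760.
Optimal plan:
  Salem->W: 40 × €6 = €240
  Salem->X: 30 × €1 = €30
  Salem->Y: 10 × €1 = €10
  Boise->W: 60 × €6 = €360
Optimal cost = €640.
Saving = 760 − 640 = €120.

120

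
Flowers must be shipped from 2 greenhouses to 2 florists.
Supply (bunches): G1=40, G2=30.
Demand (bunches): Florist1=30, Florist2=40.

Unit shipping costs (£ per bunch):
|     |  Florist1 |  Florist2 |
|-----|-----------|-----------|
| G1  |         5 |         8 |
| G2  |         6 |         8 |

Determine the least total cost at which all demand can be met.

One minimum-cost allocation:
  G1→Florist1: 30 × £5 = £150
  G1→Florist2: 10 × £8 = £80
  G2→Florist2: 30 × £8 = £240
Total = 150 + 80 + 240 = £470.
(Supply check: G1 ships 40; G2 ships 30.)

470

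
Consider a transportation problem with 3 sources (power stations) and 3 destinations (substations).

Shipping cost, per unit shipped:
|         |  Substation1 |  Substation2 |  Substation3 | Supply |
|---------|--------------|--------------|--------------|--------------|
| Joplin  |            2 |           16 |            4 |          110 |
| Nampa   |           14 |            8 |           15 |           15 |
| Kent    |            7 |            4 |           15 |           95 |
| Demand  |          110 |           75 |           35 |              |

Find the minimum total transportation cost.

895

One minimum-cost allocation:
  Joplin–Substation1: 75 × 2 = 150
  Joplin–Substation3: 35 × 4 = 140
  Nampa–Substation2: 15 × 8 = 120
  Kent–Substation1: 35 × 7 = 245
  Kent–Substation2: 60 × 4 = 240
Total = 150 + 140 + 120 + 245 + 240 = 895.
(Supply check: Joplin ships 110; Nampa ships 15; Kent ships 95.)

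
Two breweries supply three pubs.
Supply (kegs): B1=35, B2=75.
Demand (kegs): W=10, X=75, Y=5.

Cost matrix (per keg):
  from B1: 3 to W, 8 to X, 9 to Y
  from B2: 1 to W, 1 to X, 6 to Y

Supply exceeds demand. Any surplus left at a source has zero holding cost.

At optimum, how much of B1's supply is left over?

An optimal plan:
  B1→W: 10 kegs
  B1→Y: 5 kegs
  B2→X: 75 kegs
Total cost = 150.
B1 ships 15 of its 35, leaving 20.

20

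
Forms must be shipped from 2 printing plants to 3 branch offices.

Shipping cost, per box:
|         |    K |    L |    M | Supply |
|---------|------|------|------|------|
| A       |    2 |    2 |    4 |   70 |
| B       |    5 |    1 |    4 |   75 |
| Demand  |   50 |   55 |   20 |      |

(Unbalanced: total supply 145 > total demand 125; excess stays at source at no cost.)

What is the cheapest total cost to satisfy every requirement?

235

Optimal allocation:
  A–K: 50 × 2 = 100
  A–M: 20 × 4 = 80
  B–L: 55 × 1 = 55
Total = 100 + 80 + 55 = 235.
(Supply check: A ships 70; B ships 55.)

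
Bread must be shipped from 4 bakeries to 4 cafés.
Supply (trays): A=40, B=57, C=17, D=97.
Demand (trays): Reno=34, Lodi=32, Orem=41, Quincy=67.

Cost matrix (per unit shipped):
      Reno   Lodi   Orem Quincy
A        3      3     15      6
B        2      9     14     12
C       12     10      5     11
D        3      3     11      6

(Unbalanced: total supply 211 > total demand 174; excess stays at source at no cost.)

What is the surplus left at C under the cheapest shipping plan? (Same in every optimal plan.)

Minimum-cost shipments:
  A->Quincy: 40 × 6 = 240
  B->Reno: 34 × 2 = 68
  C->Orem: 17 × 5 = 85
  D->Lodi: 32 × 3 = 96
  D->Orem: 24 × 11 = 264
  D->Quincy: 27 × 6 = 162
Total cost = 915.
C ships 17 of its 17, leaving 0.

0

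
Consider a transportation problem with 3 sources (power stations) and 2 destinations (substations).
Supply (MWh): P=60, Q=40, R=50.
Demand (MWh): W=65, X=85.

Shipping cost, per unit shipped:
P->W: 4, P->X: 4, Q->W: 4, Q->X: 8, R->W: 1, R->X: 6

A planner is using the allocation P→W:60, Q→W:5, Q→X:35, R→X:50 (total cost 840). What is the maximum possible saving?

Current plan cost = 60·4 + 5·4 + 35·8 + 50·6 = 840.
Optimal plan:
  P→X: 60 MWh
  Q→W: 15 MWh
  Q→X: 25 MWh
  R→W: 50 MWh
Optimal cost = 550.
Saving = 840 − 550 = 290.

290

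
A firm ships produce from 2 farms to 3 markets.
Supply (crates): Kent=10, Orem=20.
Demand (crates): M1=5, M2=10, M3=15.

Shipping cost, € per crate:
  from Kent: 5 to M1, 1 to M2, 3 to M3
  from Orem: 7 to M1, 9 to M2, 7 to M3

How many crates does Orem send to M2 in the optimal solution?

0

Optimal shipments:
  Kent→M2: 10 × €1 = €10
  Orem→M1: 5 × €7 = €35
  Orem→M3: 15 × €7 = €105
Total cost = €150.
The route Orem→M2 is not used.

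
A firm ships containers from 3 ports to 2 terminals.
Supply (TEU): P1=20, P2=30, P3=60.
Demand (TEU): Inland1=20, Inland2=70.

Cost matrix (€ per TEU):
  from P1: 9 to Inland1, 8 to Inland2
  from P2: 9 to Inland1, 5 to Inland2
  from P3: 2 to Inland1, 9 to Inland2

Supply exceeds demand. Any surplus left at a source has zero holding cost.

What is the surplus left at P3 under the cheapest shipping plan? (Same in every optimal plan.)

20

Minimum-cost shipments:
  P1->Inland2: 20 × €8 = €160
  P2->Inland2: 30 × €5 = €150
  P3->Inland1: 20 × €2 = €40
  P3->Inland2: 20 × €9 = €180
Total cost = €530.
P3 ships 40 of its 60, leaving 20.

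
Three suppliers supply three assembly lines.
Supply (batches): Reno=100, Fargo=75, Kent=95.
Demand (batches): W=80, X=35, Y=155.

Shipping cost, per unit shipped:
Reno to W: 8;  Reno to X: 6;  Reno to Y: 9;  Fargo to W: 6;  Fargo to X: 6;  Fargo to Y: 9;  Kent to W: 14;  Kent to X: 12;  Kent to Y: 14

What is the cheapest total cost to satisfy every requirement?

2570

A cheapest plan:
  Reno to W: 5 × 8 = 40
  Reno to X: 35 × 6 = 210
  Reno to Y: 60 × 9 = 540
  Fargo to W: 75 × 6 = 450
  Kent to Y: 95 × 14 = 1330
Total = 40 + 210 + 540 + 450 + 1330 = 2570.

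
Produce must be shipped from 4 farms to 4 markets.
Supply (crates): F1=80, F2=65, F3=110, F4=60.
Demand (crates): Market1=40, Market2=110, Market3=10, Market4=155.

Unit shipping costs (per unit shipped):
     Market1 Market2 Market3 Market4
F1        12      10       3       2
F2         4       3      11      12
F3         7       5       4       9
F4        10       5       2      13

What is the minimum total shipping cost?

1515

Optimal allocation:
  F1->Market4: 80 × 2 = 160
  F2->Market1: 40 × 4 = 160
  F2->Market2: 25 × 3 = 75
  F3->Market2: 35 × 5 = 175
  F3->Market4: 75 × 9 = 675
  F4->Market2: 50 × 5 = 250
  F4->Market3: 10 × 2 = 20
Total = 160 + 160 + 75 + 175 + 675 + 250 + 20 = 1515.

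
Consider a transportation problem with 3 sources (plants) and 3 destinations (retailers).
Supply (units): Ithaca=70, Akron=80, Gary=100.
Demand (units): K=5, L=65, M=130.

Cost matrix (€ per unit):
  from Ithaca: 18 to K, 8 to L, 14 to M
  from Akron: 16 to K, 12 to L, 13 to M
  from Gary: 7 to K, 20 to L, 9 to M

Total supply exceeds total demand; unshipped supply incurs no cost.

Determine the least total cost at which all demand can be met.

An optimal shipping plan:
  Ithaca->L: 65 units
  Akron->M: 35 units
  Gary->K: 5 units
  Gary->M: 95 units
Total cost = €1865.
(Supply check: Ithaca ships 65; Akron ships 35; Gary ships 100.)

1865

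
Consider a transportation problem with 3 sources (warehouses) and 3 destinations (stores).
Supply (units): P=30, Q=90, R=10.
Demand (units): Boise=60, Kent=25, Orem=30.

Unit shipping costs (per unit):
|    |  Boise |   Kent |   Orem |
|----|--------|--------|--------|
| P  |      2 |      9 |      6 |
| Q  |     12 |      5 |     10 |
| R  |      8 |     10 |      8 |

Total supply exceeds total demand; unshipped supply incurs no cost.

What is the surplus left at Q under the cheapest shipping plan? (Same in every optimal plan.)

15

An optimal plan:
  P–Boise: 30 units
  Q–Boise: 20 units
  Q–Kent: 25 units
  Q–Orem: 30 units
  R–Boise: 10 units
Total cost = 805.
Q ships 75 of its 90, leaving 15.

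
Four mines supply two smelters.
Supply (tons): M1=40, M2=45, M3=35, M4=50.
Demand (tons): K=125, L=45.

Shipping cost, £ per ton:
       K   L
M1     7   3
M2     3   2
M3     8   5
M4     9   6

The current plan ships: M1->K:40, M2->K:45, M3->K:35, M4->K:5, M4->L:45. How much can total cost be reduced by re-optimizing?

40

Current plan cost = 40·7 + 45·3 + 35·8 + 5·9 + 45·6 = £1010.
Optimal plan:
  M1->L: 40 × £3 = £120
  M2->K: 45 × £3 = £135
  M3->K: 35 × £8 = £280
  M4->K: 45 × £9 = £405
  M4->L: 5 × £6 = £30
Optimal cost = £970.
Saving = 1010 − 970 = £40.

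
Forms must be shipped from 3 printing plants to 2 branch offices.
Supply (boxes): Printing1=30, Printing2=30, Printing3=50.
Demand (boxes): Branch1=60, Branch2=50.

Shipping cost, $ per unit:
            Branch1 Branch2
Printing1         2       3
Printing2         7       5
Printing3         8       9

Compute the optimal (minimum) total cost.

630

Optimal allocation:
  Printing1–Branch1: 30 × $2 = $60
  Printing2–Branch2: 30 × $5 = $150
  Printing3–Branch1: 30 × $8 = $240
  Printing3–Branch2: 20 × $9 = $180
Total = 60 + 150 + 240 + 180 = $630.
(Supply check: Printing1 ships 30; Printing2 ships 30; Printing3 ships 50.)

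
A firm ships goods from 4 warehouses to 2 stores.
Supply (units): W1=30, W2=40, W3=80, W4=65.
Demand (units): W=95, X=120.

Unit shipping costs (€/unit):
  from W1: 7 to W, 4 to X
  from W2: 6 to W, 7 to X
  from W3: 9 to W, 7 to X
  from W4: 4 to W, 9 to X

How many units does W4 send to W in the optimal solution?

65

Solving gives:
  W1->X: 30 × €4 = €120
  W2->W: 30 × €6 = €180
  W2->X: 10 × €7 = €70
  W3->X: 80 × €7 = €560
  W4->W: 65 × €4 = €260
Total cost = €1190.
So W4→W carries 65 units.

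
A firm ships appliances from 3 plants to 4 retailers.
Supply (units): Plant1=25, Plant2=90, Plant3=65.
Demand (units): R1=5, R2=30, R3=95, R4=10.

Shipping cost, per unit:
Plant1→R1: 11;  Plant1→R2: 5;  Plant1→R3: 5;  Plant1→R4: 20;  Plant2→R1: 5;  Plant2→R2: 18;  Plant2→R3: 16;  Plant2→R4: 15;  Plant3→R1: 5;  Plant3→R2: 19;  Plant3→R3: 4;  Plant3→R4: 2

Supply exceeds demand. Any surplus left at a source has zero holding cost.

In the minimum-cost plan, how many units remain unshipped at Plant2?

40

An optimal plan:
  Plant1 to R2: 25 × 5 = 125
  Plant2 to R1: 5 × 5 = 25
  Plant2 to R2: 5 × 18 = 90
  Plant2 to R3: 40 × 16 = 640
  Plant3 to R3: 55 × 4 = 220
  Plant3 to R4: 10 × 2 = 20
Total cost = 1120.
Plant2 ships 50 of its 90, leaving 40.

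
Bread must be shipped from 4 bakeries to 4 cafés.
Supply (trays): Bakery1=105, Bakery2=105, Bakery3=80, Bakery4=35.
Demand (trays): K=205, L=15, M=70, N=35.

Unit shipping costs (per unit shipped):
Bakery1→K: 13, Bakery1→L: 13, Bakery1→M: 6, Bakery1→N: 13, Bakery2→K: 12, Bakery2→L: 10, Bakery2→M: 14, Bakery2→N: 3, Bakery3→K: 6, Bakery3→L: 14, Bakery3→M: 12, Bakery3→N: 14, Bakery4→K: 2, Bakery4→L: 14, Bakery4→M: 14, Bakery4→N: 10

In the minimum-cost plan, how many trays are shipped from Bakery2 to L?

15

Optimal shipments:
  Bakery1 to K: 35 × 13 = 455
  Bakery1 to M: 70 × 6 = 420
  Bakery2 to K: 55 × 12 = 660
  Bakery2 to L: 15 × 10 = 150
  Bakery2 to N: 35 × 3 = 105
  Bakery3 to K: 80 × 6 = 480
  Bakery4 to K: 35 × 2 = 70
Total cost = 2340.
So Bakery2→L carries 15 trays.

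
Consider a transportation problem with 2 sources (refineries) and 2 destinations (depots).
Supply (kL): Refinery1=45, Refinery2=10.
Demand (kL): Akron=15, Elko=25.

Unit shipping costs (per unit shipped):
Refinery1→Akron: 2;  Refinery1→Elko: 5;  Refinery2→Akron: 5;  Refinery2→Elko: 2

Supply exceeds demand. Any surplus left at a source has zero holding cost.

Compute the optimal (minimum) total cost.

125

Optimal allocation:
  Refinery1–Akron: 15 × 2 = 30
  Refinery1–Elko: 15 × 5 = 75
  Refinery2–Elko: 10 × 2 = 20
Total = 30 + 75 + 20 = 125.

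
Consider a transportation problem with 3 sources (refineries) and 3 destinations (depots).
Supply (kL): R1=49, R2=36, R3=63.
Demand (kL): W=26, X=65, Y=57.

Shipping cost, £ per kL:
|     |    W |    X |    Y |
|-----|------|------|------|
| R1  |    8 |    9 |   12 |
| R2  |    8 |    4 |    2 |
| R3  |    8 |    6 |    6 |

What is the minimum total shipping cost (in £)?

An optimal shipping plan:
  R1→W: 26 × £8 = £208
  R1→X: 23 × £9 = £207
  R2→Y: 36 × £2 = £72
  R3→X: 42 × £6 = £252
  R3→Y: 21 × £6 = £126
Total = 208 + 207 + 72 + 252 + 126 = £865.
(Supply check: R1 ships 49; R2 ships 36; R3 ships 63.)

865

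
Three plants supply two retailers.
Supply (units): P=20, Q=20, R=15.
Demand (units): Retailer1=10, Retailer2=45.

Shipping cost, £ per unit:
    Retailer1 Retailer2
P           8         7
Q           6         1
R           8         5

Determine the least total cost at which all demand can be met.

245

A cheapest plan:
  P–Retailer1: 10 × £8 = £80
  P–Retailer2: 10 × £7 = £70
  Q–Retailer2: 20 × £1 = £20
  R–Retailer2: 15 × £5 = £75
Total = 80 + 70 + 20 + 75 = £245.
(Supply check: P ships 20; Q ships 20; R ships 15.)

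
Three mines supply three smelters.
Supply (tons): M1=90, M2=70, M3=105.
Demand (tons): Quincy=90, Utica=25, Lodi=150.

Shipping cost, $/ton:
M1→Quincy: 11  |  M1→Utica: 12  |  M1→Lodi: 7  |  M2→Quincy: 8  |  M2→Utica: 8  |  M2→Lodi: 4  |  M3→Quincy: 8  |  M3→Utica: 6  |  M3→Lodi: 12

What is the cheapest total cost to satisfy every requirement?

One minimum-cost allocation:
  M1–Lodi: 90 × $7 = $630
  M2–Quincy: 10 × $8 = $80
  M2–Lodi: 60 × $4 = $240
  M3–Quincy: 80 × $8 = $640
  M3–Utica: 25 × $6 = $150
Total = 630 + 80 + 240 + 640 + 150 = $1740.
(Supply check: M1 ships 90; M2 ships 70; M3 ships 105.)

1740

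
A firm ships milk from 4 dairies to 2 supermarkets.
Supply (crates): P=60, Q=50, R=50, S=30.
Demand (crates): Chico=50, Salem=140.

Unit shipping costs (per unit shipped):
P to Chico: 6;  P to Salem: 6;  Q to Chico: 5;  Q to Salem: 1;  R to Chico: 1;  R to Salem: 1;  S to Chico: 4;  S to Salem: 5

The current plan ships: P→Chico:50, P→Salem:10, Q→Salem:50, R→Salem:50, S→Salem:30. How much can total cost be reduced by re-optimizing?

30

Current plan cost = 50·6 + 10·6 + 50·1 + 50·1 + 30·5 = 610.
Optimal plan:
  P to Chico: 20 × 6 = 120
  P to Salem: 40 × 6 = 240
  Q to Salem: 50 × 1 = 50
  R to Salem: 50 × 1 = 50
  S to Chico: 30 × 4 = 120
Optimal cost = 580.
Saving = 610 − 580 = 30.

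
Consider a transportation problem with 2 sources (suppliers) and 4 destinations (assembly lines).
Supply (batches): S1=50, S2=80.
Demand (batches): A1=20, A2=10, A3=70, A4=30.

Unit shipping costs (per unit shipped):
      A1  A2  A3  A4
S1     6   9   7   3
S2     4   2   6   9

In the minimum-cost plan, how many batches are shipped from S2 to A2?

Solving gives:
  S1 to A3: 20 × 7 = 140
  S1 to A4: 30 × 3 = 90
  S2 to A1: 20 × 4 = 80
  S2 to A2: 10 × 2 = 20
  S2 to A3: 50 × 6 = 300
Total cost = 630.
So S2→A2 carries 10 batches.

10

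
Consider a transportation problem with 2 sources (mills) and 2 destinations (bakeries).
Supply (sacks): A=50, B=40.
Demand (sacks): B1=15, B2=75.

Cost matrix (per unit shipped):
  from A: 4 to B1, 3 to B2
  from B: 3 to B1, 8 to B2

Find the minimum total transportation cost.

Optimal allocation:
  A to B2: 50 × 3 = 150
  B to B1: 15 × 3 = 45
  B to B2: 25 × 8 = 200
Total = 150 + 45 + 200 = 395.

395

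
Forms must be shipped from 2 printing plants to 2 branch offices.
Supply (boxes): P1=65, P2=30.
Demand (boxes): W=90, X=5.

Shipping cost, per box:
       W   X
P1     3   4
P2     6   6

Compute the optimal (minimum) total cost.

An optimal shipping plan:
  P1->W: 65 × 3 = 195
  P2->W: 25 × 6 = 150
  P2->X: 5 × 6 = 30
Total = 195 + 150 + 30 = 375.

375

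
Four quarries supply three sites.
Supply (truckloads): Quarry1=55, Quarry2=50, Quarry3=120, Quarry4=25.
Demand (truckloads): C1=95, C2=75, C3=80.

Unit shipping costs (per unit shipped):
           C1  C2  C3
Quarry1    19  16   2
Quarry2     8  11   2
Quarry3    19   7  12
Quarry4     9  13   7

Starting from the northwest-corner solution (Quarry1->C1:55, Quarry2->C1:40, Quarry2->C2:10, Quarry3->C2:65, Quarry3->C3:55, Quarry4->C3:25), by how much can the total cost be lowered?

825

Current plan cost = 55·19 + 40·8 + 10·11 + 65·7 + 55·12 + 25·7 = 2765.
Optimal plan:
  Quarry1→C3: 55 × 2 = 110
  Quarry2→C1: 50 × 8 = 400
  Quarry3→C1: 20 × 19 = 380
  Quarry3→C2: 75 × 7 = 525
  Quarry3→C3: 25 × 12 = 300
  Quarry4→C1: 25 × 9 = 225
Optimal cost = 1940.
Saving = 2765 − 1940 = 825.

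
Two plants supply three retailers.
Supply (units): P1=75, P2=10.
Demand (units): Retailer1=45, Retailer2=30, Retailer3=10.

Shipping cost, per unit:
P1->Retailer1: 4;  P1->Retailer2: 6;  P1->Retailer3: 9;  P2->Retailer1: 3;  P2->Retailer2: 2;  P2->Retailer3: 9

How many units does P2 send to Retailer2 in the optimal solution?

Solving gives:
  P1–Retailer1: 45 × 4 = 180
  P1–Retailer2: 20 × 6 = 120
  P1–Retailer3: 10 × 9 = 90
  P2–Retailer2: 10 × 2 = 20
Total cost = 410.
So P2→Retailer2 carries 10 units.

10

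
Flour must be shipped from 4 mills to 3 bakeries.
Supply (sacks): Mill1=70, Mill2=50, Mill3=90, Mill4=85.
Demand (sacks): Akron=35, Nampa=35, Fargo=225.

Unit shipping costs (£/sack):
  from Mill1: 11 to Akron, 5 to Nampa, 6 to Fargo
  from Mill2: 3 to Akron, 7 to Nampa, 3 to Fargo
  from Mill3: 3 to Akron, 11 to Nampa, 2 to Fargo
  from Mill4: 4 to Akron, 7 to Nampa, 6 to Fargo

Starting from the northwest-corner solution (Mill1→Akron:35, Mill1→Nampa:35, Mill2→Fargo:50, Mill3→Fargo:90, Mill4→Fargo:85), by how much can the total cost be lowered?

Current plan cost = 35·11 + 35·5 + 50·3 + 90·2 + 85·6 = £1400.
Optimal plan:
  Mill1–Nampa: 35 × £5 = £175
  Mill1–Fargo: 35 × £6 = £210
  Mill2–Fargo: 50 × £3 = £150
  Mill3–Fargo: 90 × £2 = £180
  Mill4–Akron: 35 × £4 = £140
  Mill4–Fargo: 50 × £6 = £300
Optimal cost = £1155.
Saving = 1400 − 1155 = £245.

245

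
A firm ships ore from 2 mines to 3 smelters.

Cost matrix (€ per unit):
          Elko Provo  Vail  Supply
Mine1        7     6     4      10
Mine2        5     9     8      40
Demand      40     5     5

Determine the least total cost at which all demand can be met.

250

A cheapest plan:
  Mine1->Provo: 5 × €6 = €30
  Mine1->Vail: 5 × €4 = €20
  Mine2->Elko: 40 × €5 = €200
Total = 30 + 20 + 200 = €250.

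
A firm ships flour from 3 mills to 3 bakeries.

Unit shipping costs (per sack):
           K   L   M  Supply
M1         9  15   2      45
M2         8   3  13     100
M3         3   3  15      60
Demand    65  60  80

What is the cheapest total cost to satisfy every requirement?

945

Optimal allocation:
  M1->M: 45 × 2 = 90
  M2->K: 5 × 8 = 40
  M2->L: 60 × 3 = 180
  M2->M: 35 × 13 = 455
  M3->K: 60 × 3 = 180
Total = 90 + 40 + 180 + 455 + 180 = 945.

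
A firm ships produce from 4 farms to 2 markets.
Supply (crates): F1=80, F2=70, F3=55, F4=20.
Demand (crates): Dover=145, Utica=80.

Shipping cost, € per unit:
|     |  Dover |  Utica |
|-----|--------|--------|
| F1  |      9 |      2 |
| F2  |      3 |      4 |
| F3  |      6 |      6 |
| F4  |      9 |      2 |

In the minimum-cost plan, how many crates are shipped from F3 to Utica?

0

Solving gives:
  F1→Dover: 20 × €9 = €180
  F1→Utica: 60 × €2 = €120
  F2→Dover: 70 × €3 = €210
  F3→Dover: 55 × €6 = €330
  F4→Utica: 20 × €2 = €40
Total cost = €880.
The route F3→Utica is not used.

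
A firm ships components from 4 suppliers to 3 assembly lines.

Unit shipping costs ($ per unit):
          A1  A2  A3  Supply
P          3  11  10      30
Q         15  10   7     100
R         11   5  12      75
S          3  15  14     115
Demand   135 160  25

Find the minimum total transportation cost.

1815

A cheapest plan:
  P–A1: 20 × $3 = $60
  P–A2: 10 × $11 = $110
  Q–A2: 75 × $10 = $750
  Q–A3: 25 × $7 = $175
  R–A2: 75 × $5 = $375
  S–A1: 115 × $3 = $345
Total = 60 + 110 + 750 + 175 + 375 + 345 = $1815.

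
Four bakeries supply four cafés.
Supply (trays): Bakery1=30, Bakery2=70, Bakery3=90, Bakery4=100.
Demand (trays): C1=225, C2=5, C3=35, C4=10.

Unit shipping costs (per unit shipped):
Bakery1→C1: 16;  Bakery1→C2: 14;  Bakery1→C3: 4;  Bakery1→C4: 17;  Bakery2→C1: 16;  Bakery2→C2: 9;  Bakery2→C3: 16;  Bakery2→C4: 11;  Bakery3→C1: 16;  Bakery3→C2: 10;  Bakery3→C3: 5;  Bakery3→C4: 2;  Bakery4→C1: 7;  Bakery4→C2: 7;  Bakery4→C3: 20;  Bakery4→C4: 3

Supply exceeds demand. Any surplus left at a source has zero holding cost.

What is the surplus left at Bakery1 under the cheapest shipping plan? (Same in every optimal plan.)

An optimal plan:
  Bakery1->C3: 30 trays
  Bakery2->C1: 65 trays
  Bakery2->C2: 5 trays
  Bakery3->C1: 60 trays
  Bakery3->C3: 5 trays
  Bakery3->C4: 10 trays
  Bakery4->C1: 100 trays
Total cost = 2910.
Bakery1 ships 30 of its 30, leaving 0.

0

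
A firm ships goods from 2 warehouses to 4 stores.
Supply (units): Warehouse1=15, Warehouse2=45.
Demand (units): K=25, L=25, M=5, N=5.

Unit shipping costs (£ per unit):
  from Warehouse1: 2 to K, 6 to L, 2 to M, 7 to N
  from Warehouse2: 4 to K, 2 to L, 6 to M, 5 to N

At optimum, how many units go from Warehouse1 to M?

5

Optimal shipments:
  Warehouse1–K: 10 units
  Warehouse1–M: 5 units
  Warehouse2–K: 15 units
  Warehouse2–L: 25 units
  Warehouse2–N: 5 units
Total cost = £165.
So Warehouse1→M carries 5 units.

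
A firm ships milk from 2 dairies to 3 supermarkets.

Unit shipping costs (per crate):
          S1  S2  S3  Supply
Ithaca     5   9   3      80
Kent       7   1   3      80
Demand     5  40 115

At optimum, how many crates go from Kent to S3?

40

Optimal shipments:
  Ithaca→S1: 5 × 5 = 25
  Ithaca→S3: 75 × 3 = 225
  Kent→S2: 40 × 1 = 40
  Kent→S3: 40 × 3 = 120
Total cost = 410.
So Kent→S3 carries 40 crates.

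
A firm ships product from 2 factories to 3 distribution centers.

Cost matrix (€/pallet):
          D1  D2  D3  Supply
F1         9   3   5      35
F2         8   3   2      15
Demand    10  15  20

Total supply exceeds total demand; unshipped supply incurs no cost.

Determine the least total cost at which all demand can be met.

A cheapest plan:
  F1–D1: 10 pallets
  F1–D2: 15 pallets
  F1–D3: 5 pallets
  F2–D3: 15 pallets
Total cost = €190.

190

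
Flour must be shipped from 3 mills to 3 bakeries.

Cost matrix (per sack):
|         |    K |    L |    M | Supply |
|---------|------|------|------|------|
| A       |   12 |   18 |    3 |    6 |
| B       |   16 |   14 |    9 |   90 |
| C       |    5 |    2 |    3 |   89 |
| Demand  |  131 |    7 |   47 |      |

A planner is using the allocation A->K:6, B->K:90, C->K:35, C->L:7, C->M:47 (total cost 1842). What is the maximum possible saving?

247

Current plan cost = 6·12 + 90·16 + 35·5 + 7·2 + 47·3 = 1842.
Optimal plan:
  A to M: 6 × 3 = 18
  B to K: 49 × 16 = 784
  B to M: 41 × 9 = 369
  C to K: 82 × 5 = 410
  C to L: 7 × 2 = 14
Optimal cost = 1595.
Saving = 1842 − 1595 = 247.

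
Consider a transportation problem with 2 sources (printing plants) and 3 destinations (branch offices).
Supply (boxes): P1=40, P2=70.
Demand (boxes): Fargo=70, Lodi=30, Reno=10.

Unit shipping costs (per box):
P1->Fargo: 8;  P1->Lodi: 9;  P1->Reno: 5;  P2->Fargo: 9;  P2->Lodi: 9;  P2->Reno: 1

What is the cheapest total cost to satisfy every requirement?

An optimal shipping plan:
  P1–Fargo: 40 × 8 = 320
  P2–Fargo: 30 × 9 = 270
  P2–Lodi: 30 × 9 = 270
  P2–Reno: 10 × 1 = 10
Total = 320 + 270 + 270 + 10 = 870.
(Supply check: P1 ships 40; P2 ships 70.)

870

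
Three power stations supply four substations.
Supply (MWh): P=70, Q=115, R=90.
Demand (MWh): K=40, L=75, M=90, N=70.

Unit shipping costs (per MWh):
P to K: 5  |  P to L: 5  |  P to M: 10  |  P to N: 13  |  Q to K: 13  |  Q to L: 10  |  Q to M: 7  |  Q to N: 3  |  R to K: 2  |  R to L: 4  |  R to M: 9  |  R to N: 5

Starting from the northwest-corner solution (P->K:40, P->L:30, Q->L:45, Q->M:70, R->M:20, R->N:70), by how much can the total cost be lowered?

Current plan cost = 40·5 + 30·5 + 45·10 + 70·7 + 20·9 + 70·5 = 1820.
Optimal plan:
  P to L: 70 MWh
  Q to M: 90 MWh
  Q to N: 25 MWh
  R to K: 40 MWh
  R to L: 5 MWh
  R to N: 45 MWh
Optimal cost = 1380.
Saving = 1820 − 1380 = 440.

440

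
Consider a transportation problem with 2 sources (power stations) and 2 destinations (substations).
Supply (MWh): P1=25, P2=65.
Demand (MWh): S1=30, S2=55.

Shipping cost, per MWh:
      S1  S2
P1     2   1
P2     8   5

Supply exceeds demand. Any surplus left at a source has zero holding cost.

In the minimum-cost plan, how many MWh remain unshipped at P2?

Minimum-cost shipments:
  P1–S1: 25 × 2 = 50
  P2–S1: 5 × 8 = 40
  P2–S2: 55 × 5 = 275
Total cost = 365.
P2 ships 60 of its 65, leaving 5.

5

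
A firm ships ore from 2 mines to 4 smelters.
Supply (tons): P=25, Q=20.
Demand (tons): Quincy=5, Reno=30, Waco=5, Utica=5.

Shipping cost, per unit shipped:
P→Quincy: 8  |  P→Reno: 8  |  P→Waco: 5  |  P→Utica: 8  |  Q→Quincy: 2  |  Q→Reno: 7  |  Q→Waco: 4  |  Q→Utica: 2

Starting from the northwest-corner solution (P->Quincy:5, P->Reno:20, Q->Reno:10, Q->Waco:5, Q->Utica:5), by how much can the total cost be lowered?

25

Current plan cost = 5·8 + 20·8 + 10·7 + 5·4 + 5·2 = 300.
Optimal plan:
  P–Reno: 20 tons
  P–Waco: 5 tons
  Q–Quincy: 5 tons
  Q–Reno: 10 tons
  Q–Utica: 5 tons
Optimal cost = 275.
Saving = 300 − 275 = 25.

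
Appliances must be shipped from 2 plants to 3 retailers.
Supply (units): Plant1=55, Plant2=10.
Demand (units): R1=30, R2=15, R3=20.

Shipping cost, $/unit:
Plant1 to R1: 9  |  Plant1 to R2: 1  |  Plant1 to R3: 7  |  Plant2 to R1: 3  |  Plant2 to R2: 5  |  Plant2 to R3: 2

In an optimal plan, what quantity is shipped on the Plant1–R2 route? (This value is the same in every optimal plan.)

The minimum-cost plan:
  Plant1–R1: 20 × $9 = $180
  Plant1–R2: 15 × $1 = $15
  Plant1–R3: 20 × $7 = $140
  Plant2–R1: 10 × $3 = $30
Total cost = $365.
So Plant1→R2 carries 15 units.

15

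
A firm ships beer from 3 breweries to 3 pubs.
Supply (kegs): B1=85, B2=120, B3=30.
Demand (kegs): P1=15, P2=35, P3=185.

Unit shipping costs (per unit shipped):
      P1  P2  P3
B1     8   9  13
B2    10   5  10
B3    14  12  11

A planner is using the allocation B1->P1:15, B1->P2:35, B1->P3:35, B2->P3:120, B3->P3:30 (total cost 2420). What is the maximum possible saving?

Current plan cost = 15·8 + 35·9 + 35·13 + 120·10 + 30·11 = 2420.
Optimal plan:
  B1–P1: 15 × 8 = 120
  B1–P3: 70 × 13 = 910
  B2–P2: 35 × 5 = 175
  B2–P3: 85 × 10 = 850
  B3–P3: 30 × 11 = 330
Optimal cost = 2385.
Saving = 2420 − 2385 = 35.

35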